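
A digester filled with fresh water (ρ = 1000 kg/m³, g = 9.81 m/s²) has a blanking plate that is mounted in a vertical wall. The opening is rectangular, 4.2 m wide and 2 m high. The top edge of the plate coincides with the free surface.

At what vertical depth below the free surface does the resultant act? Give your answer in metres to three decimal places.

γ = ρg = 1000 × 9.81 = 9810 N/m³ = 9.81 kN/m³.
The centroid lies 2/2 = 1 m below the top edge, so the centroid depth is h_c = 1 m.
A = 4.2 × 2 = 8.4 m².
Resultant F = γ·h_c·A = 9.81 × 1 × 8.4 = 82.404 kN.
I_c = b·h³/12 = 4.2 × 2³/12 = 2.8 m⁴.
Centre of pressure: y_p = y_c + I_c/(y_c·A) = 1 + 2.8/(1 × 8.4) = 1 + 0.333333 = 1.33333 m along the plane.

h_p = 1.333 m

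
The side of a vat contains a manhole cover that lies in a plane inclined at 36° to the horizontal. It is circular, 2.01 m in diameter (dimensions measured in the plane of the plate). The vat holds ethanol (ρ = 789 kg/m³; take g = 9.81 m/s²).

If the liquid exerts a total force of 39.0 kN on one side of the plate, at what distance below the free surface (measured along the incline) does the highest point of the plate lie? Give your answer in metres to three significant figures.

y_top ≈ 1.70 m

γ = ρg = 789 × 9.81 / 1000 = 7.74009 kN/m³.
A = π(1.005)² = 3.17309 m².
From F = γ·h_c·A, the centroid depth is h_c = 39.0/(7.74009 × 3.17309) = 1.58795 m.
Let θ = 36° be the plate's angle to the horizontal; measure y along the incline from where the plane meets the free surface. Vertical depth h = y·sinθ with sinθ = 0.587785.
Along the incline, y_c = h_c/sinθ = 1.58795/0.587785 = 2.70158 m.
The centroid is at the centre, 1.005 m below the top of the plate, so the highest point sits at y_top = 2.70158 − 1.005 = 1.69658 m along the incline.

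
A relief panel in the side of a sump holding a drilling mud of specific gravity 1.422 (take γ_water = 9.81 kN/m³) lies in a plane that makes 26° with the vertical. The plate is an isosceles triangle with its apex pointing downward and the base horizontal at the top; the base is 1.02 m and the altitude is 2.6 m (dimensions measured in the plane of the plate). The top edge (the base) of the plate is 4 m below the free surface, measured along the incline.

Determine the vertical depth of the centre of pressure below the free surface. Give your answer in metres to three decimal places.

γ = 1.422 × 9.81 = 13.94982 kN/m³.
The plate makes 26° with the vertical, i.e. θ = 90° − 26° = 64° to the horizontal. Measuring y along the incline from the free-surface line, vertical depth h = y·sinθ with sinθ = 0.898794.
With the apex down, the centroid sits h/3 = 2.6/3 = 0.866667 m below the base (the top edge), so y_c = 4 + 0.866667 = 4.86667 m and h_c = 4.86667 × 0.898794 = 4.37413 m.
A = ½ × 1.02 × 2.6 = 1.326 m².
Resultant F = γ·h_c·A = 13.94982 × 4.37413 × 1.326 = 80.9103 kN.
I_c = b·h³/36 = 1.02 × 2.6³/36 = 0.497987 m⁴.
Centre of pressure: y_p = y_c + I_c/(y_c·A) = 4.86667 + 0.497987/(4.86667 × 1.326) = 4.86667 + 0.0771689 = 4.94384 m along the plane.
Vertically, h_p = y_p·sinθ = 4.94384 × 0.898794 = 4.44349 m.

h_p = 4.443 m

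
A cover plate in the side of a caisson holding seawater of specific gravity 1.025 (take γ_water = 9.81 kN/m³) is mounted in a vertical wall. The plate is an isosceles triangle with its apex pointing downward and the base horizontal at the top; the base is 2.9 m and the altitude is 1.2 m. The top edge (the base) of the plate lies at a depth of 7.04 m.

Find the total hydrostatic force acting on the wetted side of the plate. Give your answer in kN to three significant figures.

F ≈ 130 kN

γ = 1.025 × 9.81 = 10.05525 kN/m³.
With the apex down, the centroid sits h/3 = 1.2/3 = 0.4 m below the base (the top edge), so the centroid depth is h_c = 7.04 + 0.4 = 7.44 m.
A = ½ × 2.9 × 1.2 = 1.74 m².
Resultant F = γ·h_c·A = 10.05525 × 7.44 × 1.74 = 130.171 kN.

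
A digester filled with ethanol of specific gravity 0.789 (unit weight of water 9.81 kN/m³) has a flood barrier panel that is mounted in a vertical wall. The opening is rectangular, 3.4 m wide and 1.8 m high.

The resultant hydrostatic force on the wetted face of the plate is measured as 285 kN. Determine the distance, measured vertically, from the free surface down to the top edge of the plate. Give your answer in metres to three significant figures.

d_top ≈ 5.12 m

γ = 0.789 × 9.81 = 7.74009 kN/m³.
A = 3.4 × 1.8 = 6.12 m².
From F = γ·h_c·A, the centroid depth is h_c = 285/(7.74009 × 6.12) = 6.01655 m.
The centroid lies 1.8/2 = 0.9 m below the top edge, so the top edge sits at h_top = 6.01655 − 0.9 = 5.11655 m below the surface.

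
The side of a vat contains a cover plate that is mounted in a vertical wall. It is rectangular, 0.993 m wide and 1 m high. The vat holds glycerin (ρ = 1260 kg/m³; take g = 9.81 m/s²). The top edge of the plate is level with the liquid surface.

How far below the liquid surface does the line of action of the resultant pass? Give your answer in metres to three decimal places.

γ = ρg = 1260 × 9.81 / 1000 = 12.3606 kN/m³.
The centroid lies 1/2 = 0.5 m below the top edge, so the centroid depth is h_c = 0.5 m.
A = 0.993 × 1 = 0.993 m².
Resultant F = γ·h_c·A = 12.3606 × 0.5 × 0.993 = 6.13704 kN.
I_c = b·h³/12 = 0.993 × 1³/12 = 0.08275 m⁴.
Centre of pressure: y_p = y_c + I_c/(y_c·A) = 0.5 + 0.08275/(0.5 × 0.993) = 0.5 + 0.166667 = 0.666667 m along the plane.

h_p = 0.667 m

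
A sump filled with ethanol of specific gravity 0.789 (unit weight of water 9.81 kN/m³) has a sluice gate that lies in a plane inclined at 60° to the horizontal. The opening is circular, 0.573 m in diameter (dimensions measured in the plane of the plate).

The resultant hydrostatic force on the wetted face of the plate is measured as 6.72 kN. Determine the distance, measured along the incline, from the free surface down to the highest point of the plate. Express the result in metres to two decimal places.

γ = 0.789 × 9.81 = 7.74009 kN/m³.
A = π(0.2865)² = 0.257869 m².
From F = γ·h_c·A, the centroid depth is h_c = 6.72/(7.74009 × 0.257869) = 3.36685 m.
Let θ = 60° be the plate's angle to the horizontal; measure y along the incline from where the plane meets the free surface. Vertical depth h = y·sinθ with sinθ = 0.866025.
Along the incline, y_c = h_c/sinθ = 3.36685/0.866025 = 3.88771 m.
The centroid is at the centre, 0.2865 m below the top of the plate, so the highest point sits at y_top = 3.88771 − 0.2865 = 3.60121 m along the incline.

y_top ≈ 3.60 m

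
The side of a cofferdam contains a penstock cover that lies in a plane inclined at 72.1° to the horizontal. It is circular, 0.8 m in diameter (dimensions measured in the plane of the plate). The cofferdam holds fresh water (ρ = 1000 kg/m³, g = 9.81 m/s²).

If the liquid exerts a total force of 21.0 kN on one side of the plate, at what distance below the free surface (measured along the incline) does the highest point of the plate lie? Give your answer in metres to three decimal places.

γ = ρg = 1000 × 9.81 = 9810 N/m³ = 9.81 kN/m³.
A = π(0.4)² = 0.502655 m².
From F = γ·h_c·A, the centroid depth is h_c = 21.0/(9.81 × 0.502655) = 4.25873 m.
Let θ = 72.1° be the plate's angle to the horizontal; measure y along the incline from where the plane meets the free surface. Vertical depth h = y·sinθ with sinθ = 0.951594.
Along the incline, y_c = h_c/sinθ = 4.25873/0.951594 = 4.47536 m.
The centroid is at the centre, 0.4 m below the top of the plate, so the highest point sits at y_top = 4.47536 − 0.4 = 4.07536 m along the incline.

y_top ≈ 4.075 m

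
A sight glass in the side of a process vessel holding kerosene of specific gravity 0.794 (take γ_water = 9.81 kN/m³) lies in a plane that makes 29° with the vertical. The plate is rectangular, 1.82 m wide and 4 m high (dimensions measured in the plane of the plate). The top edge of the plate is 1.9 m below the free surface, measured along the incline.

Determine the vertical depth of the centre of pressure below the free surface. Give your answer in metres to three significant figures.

γ = 0.794 × 9.81 = 7.78914 kN/m³.
The plate makes 29° with the vertical, i.e. θ = 90° − 29° = 61° to the horizontal. Measuring y along the incline from the free-surface line, vertical depth h = y·sinθ with sinθ = 0.874620.
The centroid lies 4/2 = 2 m below the top edge, so y_c = 1.9 + 2 = 3.9 m and h_c = 3.9 × 0.874620 = 3.41102 m.
A = 1.82 × 4 = 7.28 m².
Resultant F = γ·h_c·A = 7.78914 × 3.41102 × 7.28 = 193.422 kN.
I_c = b·h³/12 = 1.82 × 4³/12 = 9.70667 m⁴.
Centre of pressure: y_p = y_c + I_c/(y_c·A) = 3.9 + 9.70667/(3.9 × 7.28) = 3.9 + 0.34188 = 4.24188 m along the plane.
Vertically, h_p = y_p·sinθ = 4.24188 × 0.874620 = 3.71003 m.

h_p = 3.71 m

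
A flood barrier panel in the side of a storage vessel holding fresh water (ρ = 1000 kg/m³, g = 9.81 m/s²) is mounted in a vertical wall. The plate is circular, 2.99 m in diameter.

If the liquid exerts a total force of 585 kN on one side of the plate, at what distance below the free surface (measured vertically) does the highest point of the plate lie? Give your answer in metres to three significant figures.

γ = ρg = 1000 × 9.81 = 9810 N/m³ = 9.81 kN/m³.
A = π(1.495)² = 7.02154 m².
From F = γ·h_c·A, the centroid depth is h_c = 585/(9.81 × 7.02154) = 8.49287 m.
The centroid is at the centre, 1.495 m below the top of the plate, so the highest point sits at h_top = 8.49287 − 1.495 = 6.99787 m below the surface.

d_top ≈ 7.00 m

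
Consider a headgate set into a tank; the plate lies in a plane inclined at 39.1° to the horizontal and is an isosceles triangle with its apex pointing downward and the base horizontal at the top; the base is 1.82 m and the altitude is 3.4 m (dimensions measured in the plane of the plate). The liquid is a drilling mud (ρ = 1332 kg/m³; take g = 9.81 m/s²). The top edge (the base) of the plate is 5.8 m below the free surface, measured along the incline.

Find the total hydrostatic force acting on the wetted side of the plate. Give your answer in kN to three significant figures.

γ = ρg = 1332 × 9.81 / 1000 = 13.06692 kN/m³.
Let θ = 39.1° be the plate's angle to the horizontal; measure y along the incline from where the plane meets the free surface. Vertical depth h = y·sinθ with sinθ = 0.630676.
With the apex down, the centroid sits h/3 = 3.4/3 = 1.13333 m below the base (the top edge), so y_c = 5.8 + 1.13333 = 6.93333 m and h_c = 6.93333 × 0.630676 = 4.37268 m.
A = ½ × 1.82 × 3.4 = 3.094 m².
Resultant F = γ·h_c·A = 13.06692 × 4.37268 × 3.094 = 176.783 kN.

F ≈ 177 kN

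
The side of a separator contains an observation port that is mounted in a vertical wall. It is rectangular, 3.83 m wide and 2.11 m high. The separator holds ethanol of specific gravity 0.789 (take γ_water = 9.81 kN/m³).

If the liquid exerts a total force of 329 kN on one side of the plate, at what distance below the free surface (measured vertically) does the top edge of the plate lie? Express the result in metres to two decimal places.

γ = 0.789 × 9.81 = 7.74009 kN/m³.
A = 3.83 × 2.11 = 8.0813 m².
From F = γ·h_c·A, the centroid depth is h_c = 329/(7.74009 × 8.0813) = 5.25979 m.
The centroid lies 2.11/2 = 1.055 m below the top edge, so the top edge sits at h_top = 5.25979 − 1.055 = 4.20479 m below the surface.

d_top ≈ 4.20 m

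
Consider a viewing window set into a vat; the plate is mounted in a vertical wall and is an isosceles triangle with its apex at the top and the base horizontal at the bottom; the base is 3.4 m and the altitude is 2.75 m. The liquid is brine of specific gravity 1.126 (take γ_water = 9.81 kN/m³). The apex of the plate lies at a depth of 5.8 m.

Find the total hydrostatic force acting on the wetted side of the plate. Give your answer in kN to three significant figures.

F ≈ 394 kN

γ = 1.126 × 9.81 = 11.04606 kN/m³.
With the apex up, the centroid sits 2h/3 = 2 × 2.75/3 = 1.83333 m below the apex, so the centroid depth is h_c = 5.8 + 1.83333 = 7.63333 m.
A = ½ × 3.4 × 2.75 = 4.675 m².
Resultant F = γ·h_c·A = 11.04606 × 7.63333 × 4.675 = 394.188 kN.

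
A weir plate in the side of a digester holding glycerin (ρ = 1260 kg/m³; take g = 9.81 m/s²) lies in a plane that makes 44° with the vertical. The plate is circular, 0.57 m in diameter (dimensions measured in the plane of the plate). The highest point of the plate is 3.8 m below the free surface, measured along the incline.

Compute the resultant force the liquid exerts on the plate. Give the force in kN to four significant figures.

γ = ρg = 1260 × 9.81 / 1000 = 12.3606 kN/m³.
The plate makes 44° with the vertical, i.e. θ = 90° − 44° = 46° to the horizontal. Measuring y along the incline from the free-surface line, vertical depth h = y·sinθ with sinθ = 0.719340.
The centroid is at the centre, 0.285 m below the top of the plate, so y_c = 3.8 + 0.285 = 4.085 m and h_c = 4.085 × 0.719340 = 2.9385 m.
A = π(0.285)² = 0.255176 m².
Resultant F = γ·h_c·A = 12.3606 × 2.9385 × 0.255176 = 9.26841 kN.

F ≈ 9.268 kN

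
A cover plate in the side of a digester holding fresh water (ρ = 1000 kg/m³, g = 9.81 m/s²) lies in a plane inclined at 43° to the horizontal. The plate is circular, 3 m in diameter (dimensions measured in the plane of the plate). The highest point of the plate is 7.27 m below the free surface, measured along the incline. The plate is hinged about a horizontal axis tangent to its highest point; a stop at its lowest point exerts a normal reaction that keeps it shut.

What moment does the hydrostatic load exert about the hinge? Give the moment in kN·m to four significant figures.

M ≈ 648.7 kN·m

γ = ρg = 1000 × 9.81 = 9810 N/m³ = 9.81 kN/m³.
Let θ = 43° be the plate's angle to the horizontal; measure y along the incline from where the plane meets the free surface. Vertical depth h = y·sinθ with sinθ = 0.681998.
The centroid is at the centre, 1.5 m below the top of the plate, so y_c = 7.27 + 1.5 = 8.77 m and h_c = 8.77 × 0.681998 = 5.98112 m.
A = π(1.5)² = 7.06858 m².
Resultant F = γ·h_c·A = 9.81 × 5.98112 × 7.06858 = 414.747 kN.
I_c = πr⁴/4 = π × 1.5⁴/4 = 3.97608 m⁴.
Centre of pressure: y_p = y_c + I_c/(y_c·A) = 8.77 + 3.97608/(8.77 × 7.06858) = 8.77 + 0.0641392 = 8.83414 m along the plane.
The resultant acts 1.5 + 0.0641392 = 1.56414 m (along the plate) below the hinge at the top edge, so the moment about the hinge is M = F × 1.56414 = 414.747 × 1.56414 = 648.722 kN·m.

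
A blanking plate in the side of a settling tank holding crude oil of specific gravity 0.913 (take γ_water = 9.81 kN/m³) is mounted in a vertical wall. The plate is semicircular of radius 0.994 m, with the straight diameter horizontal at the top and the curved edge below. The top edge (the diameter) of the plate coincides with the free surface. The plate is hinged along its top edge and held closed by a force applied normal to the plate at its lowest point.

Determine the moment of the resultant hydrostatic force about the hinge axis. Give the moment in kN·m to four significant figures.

M ≈ 3.434 kN·m

γ = 0.913 × 9.81 = 8.95653 kN/m³.
The centroid of a semicircle lies 4r/(3π) = 0.421867 m from the diameter, here below the top edge, so the centroid depth is h_c = 0.421867 m.
A = πr²/2 = π × 0.994²/2 = 1.552 m².
Resultant F = γ·h_c·A = 8.95653 × 0.421867 × 1.552 = 5.86418 kN.
I_c = (π/8 − 8/(9π))·r⁴ = 0.109757 × 0.994⁴ = 0.107146 m⁴.
Centre of pressure: y_p = y_c + I_c/(y_c·A) = 0.421867 + 0.107146/(0.421867 × 1.552) = 0.421867 + 0.163647 = 0.585514 m along the plane.
The resultant acts 0.421867 + 0.163647 = 0.585514 m (along the plate) below the hinge at the top edge, so the moment about the hinge is M = F × 0.585514 = 5.86418 × 0.585514 = 3.43356 kN·m.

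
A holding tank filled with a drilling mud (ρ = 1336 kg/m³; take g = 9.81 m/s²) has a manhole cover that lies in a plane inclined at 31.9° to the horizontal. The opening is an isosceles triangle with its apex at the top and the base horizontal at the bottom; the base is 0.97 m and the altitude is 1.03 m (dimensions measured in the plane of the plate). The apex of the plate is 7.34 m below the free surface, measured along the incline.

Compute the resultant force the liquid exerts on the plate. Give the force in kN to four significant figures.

F ≈ 27.77 kN

γ = ρg = 1336 × 9.81 / 1000 = 13.10616 kN/m³.
Let θ = 31.9° be the plate's angle to the horizontal; measure y along the incline from where the plane meets the free surface. Vertical depth h = y·sinθ with sinθ = 0.528438.
With the apex up, the centroid sits 2h/3 = 2 × 1.03/3 = 0.686667 m below the apex, so y_c = 7.34 + 0.686667 = 8.02667 m and h_c = 8.02667 × 0.528438 = 4.2416 m.
A = ½ × 0.97 × 1.03 = 0.49955 m².
Resultant F = γ·h_c·A = 13.10616 × 4.2416 × 0.49955 = 27.7705 kN.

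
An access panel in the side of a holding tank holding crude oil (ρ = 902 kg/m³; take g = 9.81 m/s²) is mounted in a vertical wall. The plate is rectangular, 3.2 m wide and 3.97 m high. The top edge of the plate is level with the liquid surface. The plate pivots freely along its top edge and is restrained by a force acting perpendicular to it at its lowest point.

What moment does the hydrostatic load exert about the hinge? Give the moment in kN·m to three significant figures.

γ = ρg = 902 × 9.81 / 1000 = 8.84862 kN/m³.
The centroid lies 3.97/2 = 1.985 m below the top edge, so the centroid depth is h_c = 1.985 m.
A = 3.2 × 3.97 = 12.704 m².
Resultant F = γ·h_c·A = 8.84862 × 1.985 × 12.704 = 223.14 kN.
I_c = b·h³/12 = 3.2 × 3.97³/12 = 16.6855 m⁴.
Centre of pressure: y_p = y_c + I_c/(y_c·A) = 1.985 + 16.6855/(1.985 × 12.704) = 1.985 + 0.661665 = 2.64667 m along the plane.
The resultant acts 1.985 + 0.661665 = 2.64667 m (along the plate) below the hinge at the top edge, so the moment about the hinge is M = F × 2.64667 = 223.14 × 2.64667 = 590.578 kN·m.

M ≈ 591 kN·m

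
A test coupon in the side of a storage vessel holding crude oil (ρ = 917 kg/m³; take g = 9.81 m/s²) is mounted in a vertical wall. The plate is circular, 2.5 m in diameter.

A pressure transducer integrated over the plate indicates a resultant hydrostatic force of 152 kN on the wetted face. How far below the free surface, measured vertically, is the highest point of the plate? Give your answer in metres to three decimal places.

γ = ρg = 917 × 9.81 / 1000 = 8.99577 kN/m³.
A = π(1.25)² = 4.90874 m².
From F = γ·h_c·A, the centroid depth is h_c = 152/(8.99577 × 4.90874) = 3.44219 m.
The centroid is at the centre, 1.25 m below the top of the plate, so the highest point sits at h_top = 3.44219 − 1.25 = 2.19219 m below the surface.

d_top ≈ 2.192 m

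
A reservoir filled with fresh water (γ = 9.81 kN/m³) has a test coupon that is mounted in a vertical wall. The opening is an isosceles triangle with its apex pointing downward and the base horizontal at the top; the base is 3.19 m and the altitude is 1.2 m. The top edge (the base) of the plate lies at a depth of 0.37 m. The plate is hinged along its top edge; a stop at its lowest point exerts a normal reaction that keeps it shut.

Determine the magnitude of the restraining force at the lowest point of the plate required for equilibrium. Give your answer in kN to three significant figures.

P ≈ 6.07 kN

γ = 9.81 kN/m³.
With the apex down, the centroid sits h/3 = 1.2/3 = 0.4 m below the base (the top edge), so the centroid depth is h_c = 0.37 + 0.4 = 0.77 m.
A = ½ × 3.19 × 1.2 = 1.914 m².
Resultant F = γ·h_c·A = 9.81 × 0.77 × 1.914 = 14.4578 kN.
I_c = b·h³/36 = 3.19 × 1.2³/36 = 0.15312 m⁴.
Centre of pressure: y_p = y_c + I_c/(y_c·A) = 0.77 + 0.15312/(0.77 × 1.914) = 0.77 + 0.103896 = 0.873896 m along the plane.
The resultant acts 0.4 + 0.103896 = 0.503896 m (along the plate) below the hinge at the top edge, so the moment about the hinge is M = F × 0.503896 = 14.4578 × 0.503896 = 7.28523 kN·m.
A normal force at the bottom, 1.2 m from the hinge, must supply this moment: P = 7.28523/1.2 = 6.07103 kN.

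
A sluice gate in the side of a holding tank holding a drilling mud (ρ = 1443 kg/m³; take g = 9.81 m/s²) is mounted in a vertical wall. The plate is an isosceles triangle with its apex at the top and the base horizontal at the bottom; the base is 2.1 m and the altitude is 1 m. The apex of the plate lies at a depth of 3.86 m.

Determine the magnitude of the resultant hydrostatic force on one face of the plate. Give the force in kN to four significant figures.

γ = ρg = 1443 × 9.81 / 1000 = 14.15583 kN/m³.
With the apex up, the centroid sits 2h/3 = 2 × 1/3 = 0.666667 m below the apex, so the centroid depth is h_c = 3.86 + 0.666667 = 4.52667 m.
A = ½ × 2.1 × 1 = 1.05 m².
Resultant F = γ·h_c·A = 14.15583 × 4.52667 × 1.05 = 67.2827 kN.

F ≈ 67.28 kN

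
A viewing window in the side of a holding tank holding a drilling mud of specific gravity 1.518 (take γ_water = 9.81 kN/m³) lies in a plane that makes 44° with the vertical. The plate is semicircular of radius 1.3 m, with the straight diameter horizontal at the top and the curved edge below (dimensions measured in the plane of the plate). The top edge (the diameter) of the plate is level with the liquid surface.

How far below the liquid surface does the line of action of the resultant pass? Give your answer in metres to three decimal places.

h_p = 0.551 m

γ = 1.518 × 9.81 = 14.89158 kN/m³.
The plate makes 44° with the vertical, i.e. θ = 90° − 44° = 46° to the horizontal. Measuring y along the incline from the free-surface line, vertical depth h = y·sinθ with sinθ = 0.719340.
The centroid of a semicircle lies 4r/(3π) = 0.551737 m from the diameter, here below the top edge, so y_c = 0.551737 m and h_c = 0.551737 × 0.719340 = 0.396886 m.
A = πr²/2 = π × 1.3²/2 = 2.65465 m².
Resultant F = γ·h_c·A = 14.89158 × 0.396886 × 2.65465 = 15.6897 kN.
I_c = (π/8 − 8/(9π))·r⁴ = 0.109757 × 1.3⁴ = 0.313477 m⁴.
Centre of pressure: y_p = y_c + I_c/(y_c·A) = 0.551737 + 0.313477/(0.551737 × 2.65465) = 0.551737 + 0.214026 = 0.765763 m along the plane.
Vertically, h_p = y_p·sinθ = 0.765763 × 0.719340 = 0.550844 m.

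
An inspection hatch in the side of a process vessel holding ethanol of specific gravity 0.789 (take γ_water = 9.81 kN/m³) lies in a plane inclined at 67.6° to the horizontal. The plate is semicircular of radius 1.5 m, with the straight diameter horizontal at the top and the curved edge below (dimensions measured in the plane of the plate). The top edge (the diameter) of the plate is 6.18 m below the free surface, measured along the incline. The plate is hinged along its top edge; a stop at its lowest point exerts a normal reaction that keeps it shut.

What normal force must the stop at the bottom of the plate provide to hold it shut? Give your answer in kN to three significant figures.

γ = 0.789 × 9.81 = 7.74009 kN/m³.
Let θ = 67.6° be the plate's angle to the horizontal; measure y along the incline from where the plane meets the free surface. Vertical depth h = y·sinθ with sinθ = 0.924546.
The centroid of a semicircle lies 4r/(3π) = 0.63662 m from the diameter, here below the top edge, so y_c = 6.18 + 0.63662 = 6.81662 m and h_c = 6.81662 × 0.924546 = 6.30228 m.
A = πr²/2 = π × 1.5²/2 = 3.53429 m².
Resultant F = γ·h_c·A = 7.74009 × 6.30228 × 3.53429 = 172.403 kN.
I_c = (π/8 − 8/(9π))·r⁴ = 0.109757 × 1.5⁴ = 0.555645 m⁴.
Centre of pressure: y_p = y_c + I_c/(y_c·A) = 6.81662 + 0.555645/(6.81662 × 3.53429) = 6.81662 + 0.0230635 = 6.83968 m along the plane.
The resultant acts 0.63662 + 0.0230635 = 0.659683 m (along the plate) below the hinge at the top edge, so the moment about the hinge is M = F × 0.659683 = 172.403 × 0.659683 = 113.731 kN·m.
A normal force at the bottom, 1.5 m from the hinge, must supply this moment: P = 113.731/1.5 = 75.8207 kN.

P ≈ 75.8 kN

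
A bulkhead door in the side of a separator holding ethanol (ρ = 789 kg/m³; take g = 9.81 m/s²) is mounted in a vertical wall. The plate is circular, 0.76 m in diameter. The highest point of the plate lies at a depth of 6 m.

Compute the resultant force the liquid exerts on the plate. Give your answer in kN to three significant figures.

γ = ρg = 789 × 9.81 / 1000 = 7.74009 kN/m³.
The centroid is at the centre, 0.38 m below the top of the plate, so the centroid depth is h_c = 6 + 0.38 = 6.38 m.
A = π(0.38)² = 0.453646 m².
Resultant F = γ·h_c·A = 7.74009 × 6.38 × 0.453646 = 22.4018 kN.

F ≈ 22.4 kN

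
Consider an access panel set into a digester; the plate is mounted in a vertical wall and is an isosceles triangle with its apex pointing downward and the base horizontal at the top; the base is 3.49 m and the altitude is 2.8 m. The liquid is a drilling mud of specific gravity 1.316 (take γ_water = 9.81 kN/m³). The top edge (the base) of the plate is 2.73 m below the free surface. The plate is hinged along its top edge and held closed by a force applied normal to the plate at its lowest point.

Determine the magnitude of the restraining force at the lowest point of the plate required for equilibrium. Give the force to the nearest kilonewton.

P ≈ 87 kN

γ = 1.316 × 9.81 = 12.90996 kN/m³.
With the apex down, the centroid sits h/3 = 2.8/3 = 0.933333 m below the base (the top edge), so the centroid depth is h_c = 2.73 + 0.933333 = 3.66333 m.
A = ½ × 3.49 × 2.8 = 4.886 m².
Resultant F = γ·h_c·A = 12.90996 × 3.66333 × 4.886 = 231.076 kN.
I_c = b·h³/36 = 3.49 × 2.8³/36 = 2.12812 m⁴.
Centre of pressure: y_p = y_c + I_c/(y_c·A) = 3.66333 + 2.12812/(3.66333 × 4.886) = 3.66333 + 0.118896 = 3.78223 m along the plane.
The resultant acts 0.933333 + 0.118896 = 1.05223 m (along the plate) below the hinge at the top edge, so the moment about the hinge is M = F × 1.05223 = 231.076 × 1.05223 = 243.145 kN·m.
A normal force at the bottom, 2.8 m from the hinge, must supply this moment: P = 243.145/2.8 = 86.8375 kN.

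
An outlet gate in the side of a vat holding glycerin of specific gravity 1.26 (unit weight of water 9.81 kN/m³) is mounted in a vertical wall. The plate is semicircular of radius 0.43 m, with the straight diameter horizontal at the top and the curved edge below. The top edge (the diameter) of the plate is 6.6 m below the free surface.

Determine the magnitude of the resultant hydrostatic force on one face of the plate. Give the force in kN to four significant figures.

γ = 1.26 × 9.81 = 12.3606 kN/m³.
The centroid of a semicircle lies 4r/(3π) = 0.182498 m from the diameter, here below the top edge, so the centroid depth is h_c = 6.6 + 0.182498 = 6.7825 m.
A = πr²/2 = π × 0.43²/2 = 0.29044 m².
Resultant F = γ·h_c·A = 12.3606 × 6.7825 × 0.29044 = 24.3493 kN.

F ≈ 24.35 kN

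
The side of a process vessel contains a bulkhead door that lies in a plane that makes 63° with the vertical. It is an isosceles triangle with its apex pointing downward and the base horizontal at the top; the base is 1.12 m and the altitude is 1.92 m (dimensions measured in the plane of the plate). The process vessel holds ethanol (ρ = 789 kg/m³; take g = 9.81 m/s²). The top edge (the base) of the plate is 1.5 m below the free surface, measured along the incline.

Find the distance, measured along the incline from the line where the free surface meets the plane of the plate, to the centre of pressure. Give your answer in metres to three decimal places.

y_p = 2.236 m

γ = ρg = 789 × 9.81 / 1000 = 7.74009 kN/m³.
The plate makes 63° with the vertical, i.e. θ = 90° − 63° = 27° to the horizontal. Measuring y along the incline from the free-surface line, vertical depth h = y·sinθ with sinθ = 0.453990.
With the apex down, the centroid sits h/3 = 1.92/3 = 0.64 m below the base (the top edge), so y_c = 1.5 + 0.64 = 2.14 m and h_c = 2.14 × 0.453990 = 0.971539 m.
A = ½ × 1.12 × 1.92 = 1.0752 m².
Resultant F = γ·h_c·A = 7.74009 × 0.971539 × 1.0752 = 8.08529 kN.
I_c = b·h³/36 = 1.12 × 1.92³/36 = 0.220201 m⁴.
Centre of pressure: y_p = y_c + I_c/(y_c·A) = 2.14 + 0.220201/(2.14 × 1.0752) = 2.14 + 0.095701 = 2.2357 m along the plane.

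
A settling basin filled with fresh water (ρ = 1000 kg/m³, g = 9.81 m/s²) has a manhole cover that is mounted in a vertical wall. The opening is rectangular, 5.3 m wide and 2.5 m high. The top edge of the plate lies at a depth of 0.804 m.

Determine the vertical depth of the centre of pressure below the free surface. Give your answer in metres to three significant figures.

h_p = 2.31 m

γ = ρg = 1000 × 9.81 = 9810 N/m³ = 9.81 kN/m³.
The centroid lies 2.5/2 = 1.25 m below the top edge, so the centroid depth is h_c = 0.804 + 1.25 = 2.054 m.
A = 5.3 × 2.5 = 13.25 m².
Resultant F = γ·h_c·A = 9.81 × 2.054 × 13.25 = 266.984 kN.
I_c = b·h³/12 = 5.3 × 2.5³/12 = 6.90104 m⁴.
Centre of pressure: y_p = y_c + I_c/(y_c·A) = 2.054 + 6.90104/(2.054 × 13.25) = 2.054 + 0.25357 = 2.30757 m along the plane.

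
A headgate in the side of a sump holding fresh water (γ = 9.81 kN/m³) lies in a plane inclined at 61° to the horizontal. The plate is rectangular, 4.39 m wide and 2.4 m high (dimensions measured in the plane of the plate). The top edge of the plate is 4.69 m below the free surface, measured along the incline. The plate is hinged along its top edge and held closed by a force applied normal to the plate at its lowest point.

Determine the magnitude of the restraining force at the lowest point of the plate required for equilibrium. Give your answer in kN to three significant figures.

γ = 9.81 kN/m³.
Let θ = 61° be the plate's angle to the horizontal; measure y along the incline from where the plane meets the free surface. Vertical depth h = y·sinθ with sinθ = 0.874620.
The centroid lies 2.4/2 = 1.2 m below the top edge, so y_c = 4.69 + 1.2 = 5.89 m and h_c = 5.89 × 0.874620 = 5.15151 m.
A = 4.39 × 2.4 = 10.536 m².
Resultant F = γ·h_c·A = 9.81 × 5.15151 × 10.536 = 532.451 kN.
I_c = b·h³/12 = 4.39 × 2.4³/12 = 5.05728 m⁴.
Centre of pressure: y_p = y_c + I_c/(y_c·A) = 5.89 + 5.05728/(5.89 × 10.536) = 5.89 + 0.0814941 = 5.97149 m along the plane.
The resultant acts 1.2 + 0.0814941 = 1.28149 m (along the plate) below the hinge at the top edge, so the moment about the hinge is M = F × 1.28149 = 532.451 × 1.28149 = 682.331 kN·m.
A normal force at the bottom, 2.4 m from the hinge, must supply this moment: P = 682.331/2.4 = 284.305 kN.

P ≈ 284 kN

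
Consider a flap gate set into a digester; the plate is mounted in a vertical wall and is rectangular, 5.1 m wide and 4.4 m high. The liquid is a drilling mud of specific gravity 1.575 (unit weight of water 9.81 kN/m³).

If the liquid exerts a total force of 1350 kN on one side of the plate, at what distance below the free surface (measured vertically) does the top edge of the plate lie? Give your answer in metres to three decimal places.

d_top ≈ 1.694 m

γ = 1.575 × 9.81 = 15.45075 kN/m³.
A = 5.1 × 4.4 = 22.44 m².
From F = γ·h_c·A, the centroid depth is h_c = 1350/(15.45075 × 22.44) = 3.89369 m.
The centroid lies 4.4/2 = 2.2 m below the top edge, so the top edge sits at h_top = 3.89369 − 2.2 = 1.69369 m below the surface.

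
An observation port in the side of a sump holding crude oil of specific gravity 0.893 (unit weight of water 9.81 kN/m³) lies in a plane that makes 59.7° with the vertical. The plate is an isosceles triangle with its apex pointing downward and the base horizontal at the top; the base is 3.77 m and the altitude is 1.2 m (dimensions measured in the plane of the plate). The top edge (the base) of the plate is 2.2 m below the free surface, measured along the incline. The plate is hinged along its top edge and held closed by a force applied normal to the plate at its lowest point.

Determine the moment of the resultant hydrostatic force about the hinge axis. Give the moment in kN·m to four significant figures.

γ = 0.893 × 9.81 = 8.76033 kN/m³.
The plate makes 59.7° with the vertical, i.e. θ = 90° − 59.7° = 30.3° to the horizontal. Measuring y along the incline from the free-surface line, vertical depth h = y·sinθ with sinθ = 0.504528.
With the apex down, the centroid sits h/3 = 1.2/3 = 0.4 m below the base (the top edge), so y_c = 2.2 + 0.4 = 2.6 m and h_c = 2.6 × 0.504528 = 1.31177 m.
A = ½ × 3.77 × 1.2 = 2.262 m².
Resultant F = γ·h_c·A = 8.76033 × 1.31177 × 2.262 = 25.9939 kN.
I_c = b·h³/36 = 3.77 × 1.2³/36 = 0.18096 m⁴.
Centre of pressure: y_p = y_c + I_c/(y_c·A) = 2.6 + 0.18096/(2.6 × 2.262) = 2.6 + 0.0307692 = 2.63077 m along the plane.
The resultant acts 0.4 + 0.0307692 = 0.430769 m (along the plate) below the hinge at the top edge, so the moment about the hinge is M = F × 0.430769 = 25.9939 × 0.430769 = 11.1974 kN·m.

M ≈ 11.20 kN·m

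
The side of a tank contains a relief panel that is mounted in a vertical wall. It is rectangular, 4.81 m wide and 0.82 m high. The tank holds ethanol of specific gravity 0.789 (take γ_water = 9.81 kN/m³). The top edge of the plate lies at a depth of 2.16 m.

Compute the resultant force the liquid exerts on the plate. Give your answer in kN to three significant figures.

F ≈ 78.5 kN

γ = 0.789 × 9.81 = 7.74009 kN/m³.
The centroid lies 0.82/2 = 0.41 m below the top edge, so the centroid depth is h_c = 2.16 + 0.41 = 2.57 m.
A = 4.81 × 0.82 = 3.9442 m².
Resultant F = γ·h_c·A = 7.74009 × 2.57 × 3.9442 = 78.4581 kN.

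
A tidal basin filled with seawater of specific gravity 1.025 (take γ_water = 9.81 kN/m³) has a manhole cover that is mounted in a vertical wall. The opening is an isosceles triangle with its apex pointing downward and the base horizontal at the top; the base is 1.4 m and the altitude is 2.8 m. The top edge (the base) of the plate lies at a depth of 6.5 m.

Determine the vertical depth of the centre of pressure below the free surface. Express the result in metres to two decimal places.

γ = 1.025 × 9.81 = 10.05525 kN/m³.
With the apex down, the centroid sits h/3 = 2.8/3 = 0.933333 m below the base (the top edge), so the centroid depth is h_c = 6.5 + 0.933333 = 7.43333 m.
A = ½ × 1.4 × 2.8 = 1.96 m².
Resultant F = γ·h_c·A = 10.05525 × 7.43333 × 1.96 = 146.498 kN.
I_c = b·h³/36 = 1.4 × 2.8³/36 = 0.853689 m⁴.
Centre of pressure: y_p = y_c + I_c/(y_c·A) = 7.43333 + 0.853689/(7.43333 × 1.96) = 7.43333 + 0.058595 = 7.49193 m along the plane.

h_p = 7.49 m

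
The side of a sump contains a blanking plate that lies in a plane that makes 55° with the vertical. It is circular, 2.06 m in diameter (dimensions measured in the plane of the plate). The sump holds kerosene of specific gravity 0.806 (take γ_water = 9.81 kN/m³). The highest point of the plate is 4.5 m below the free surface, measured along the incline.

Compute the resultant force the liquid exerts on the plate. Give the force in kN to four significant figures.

F ≈ 83.59 kN

γ = 0.806 × 9.81 = 7.90686 kN/m³.
The plate makes 55° with the vertical, i.e. θ = 90° − 55° = 35° to the horizontal. Measuring y along the incline from the free-surface line, vertical depth h = y·sinθ with sinθ = 0.573576.
The centroid is at the centre, 1.03 m below the top of the plate, so y_c = 4.5 + 1.03 = 5.53 m and h_c = 5.53 × 0.573576 = 3.17188 m.
A = π(1.03)² = 3.33292 m².
Resultant F = γ·h_c·A = 7.90686 × 3.17188 × 3.33292 = 83.5883 kN.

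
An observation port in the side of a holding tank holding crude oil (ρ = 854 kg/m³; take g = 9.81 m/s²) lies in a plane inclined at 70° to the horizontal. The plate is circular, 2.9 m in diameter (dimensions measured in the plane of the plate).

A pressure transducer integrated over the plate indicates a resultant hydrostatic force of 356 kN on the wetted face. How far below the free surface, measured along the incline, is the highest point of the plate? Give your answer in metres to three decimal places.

γ = ρg = 854 × 9.81 / 1000 = 8.37774 kN/m³.
A = π(1.45)² = 6.6052 m².
From F = γ·h_c·A, the centroid depth is h_c = 356/(8.37774 × 6.6052) = 6.43335 m.
Let θ = 70° be the plate's angle to the horizontal; measure y along the incline from where the plane meets the free surface. Vertical depth h = y·sinθ with sinθ = 0.939693.
Along the incline, y_c = h_c/sinθ = 6.43335/0.939693 = 6.84623 m.
The centroid is at the centre, 1.45 m below the top of the plate, so the highest point sits at y_top = 6.84623 − 1.45 = 5.39623 m along the incline.

y_top ≈ 5.396 m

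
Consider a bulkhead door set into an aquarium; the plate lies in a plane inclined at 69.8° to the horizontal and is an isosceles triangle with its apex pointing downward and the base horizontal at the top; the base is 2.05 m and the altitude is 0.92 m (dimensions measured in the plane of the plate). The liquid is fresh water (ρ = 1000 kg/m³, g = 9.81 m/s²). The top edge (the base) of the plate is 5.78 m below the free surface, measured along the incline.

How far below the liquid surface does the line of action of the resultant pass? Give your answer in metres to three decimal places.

h_p = 5.720 m

γ = ρg = 1000 × 9.81 = 9810 N/m³ = 9.81 kN/m³.
Let θ = 69.8° be the plate's angle to the horizontal; measure y along the incline from where the plane meets the free surface. Vertical depth h = y·sinθ with sinθ = 0.938493.
With the apex down, the centroid sits h/3 = 0.92/3 = 0.306667 m below the base (the top edge), so y_c = 5.78 + 0.306667 = 6.08667 m and h_c = 6.08667 × 0.938493 = 5.7123 m.
A = ½ × 2.05 × 0.92 = 0.943 m².
Resultant F = γ·h_c·A = 9.81 × 5.7123 × 0.943 = 52.8435 kN.
I_c = b·h³/36 = 2.05 × 0.92³/36 = 0.044342 m⁴.
Centre of pressure: y_p = y_c + I_c/(y_c·A) = 6.08667 + 0.044342/(6.08667 × 0.943) = 6.08667 + 0.00772545 = 6.0944 m along the plane.
Vertically, h_p = y_p·sinθ = 6.0944 × 0.938493 = 5.71955 m.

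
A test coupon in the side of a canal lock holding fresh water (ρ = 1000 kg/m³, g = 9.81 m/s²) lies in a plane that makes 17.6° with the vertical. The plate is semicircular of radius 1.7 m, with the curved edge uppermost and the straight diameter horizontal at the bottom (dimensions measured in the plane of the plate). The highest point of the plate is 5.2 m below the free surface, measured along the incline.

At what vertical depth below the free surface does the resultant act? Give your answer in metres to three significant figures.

γ = ρg = 1000 × 9.81 = 9810 N/m³ = 9.81 kN/m³.
The plate makes 17.6° with the vertical, i.e. θ = 90° − 17.6° = 72.4° to the horizontal. Measuring y along the incline from the free-surface line, vertical depth h = y·sinθ with sinθ = 0.953191.
The centroid lies 4r/(3π) = 0.721502 m above the diameter, so r − 4r/(3π) = 1.7 − 0.721502 = 0.978498 m below the topmost point, so y_c = 5.2 + 0.978498 = 6.1785 m and h_c = 6.1785 × 0.953191 = 5.88929 m.
A = πr²/2 = π × 1.7²/2 = 4.5396 m².
Resultant F = γ·h_c·A = 9.81 × 5.88929 × 4.5396 = 262.271 kN.
I_c = (π/8 − 8/(9π))·r⁴ = 0.109757 × 1.7⁴ = 0.916701 m⁴.
Centre of pressure: y_p = y_c + I_c/(y_c·A) = 6.1785 + 0.916701/(6.1785 × 4.5396) = 6.1785 + 0.0326834 = 6.21118 m along the plane.
Vertically, h_p = y_p·sinθ = 6.21118 × 0.953191 = 5.92044 m.

h_p = 5.92 m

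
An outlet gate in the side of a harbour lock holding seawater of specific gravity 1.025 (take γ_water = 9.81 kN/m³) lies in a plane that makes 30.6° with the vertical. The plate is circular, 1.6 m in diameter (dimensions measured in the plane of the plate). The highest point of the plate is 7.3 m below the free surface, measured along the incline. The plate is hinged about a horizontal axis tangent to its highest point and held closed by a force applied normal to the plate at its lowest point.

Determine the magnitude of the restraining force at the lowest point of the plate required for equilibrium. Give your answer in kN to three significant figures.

γ = 1.025 × 9.81 = 10.05525 kN/m³.
The plate makes 30.6° with the vertical, i.e. θ = 90° − 30.6° = 59.4° to the horizontal. Measuring y along the incline from the free-surface line, vertical depth h = y·sinθ with sinθ = 0.860742.
The centroid is at the centre, 0.8 m below the top of the plate, so y_c = 7.3 + 0.8 = 8.1 m and h_c = 8.1 × 0.860742 = 6.97201 m.
A = π(0.8)² = 2.01062 m².
Resultant F = γ·h_c·A = 10.05525 × 6.97201 × 2.01062 = 140.955 kN.
I_c = πr⁴/4 = π × 0.8⁴/4 = 0.321699 m⁴.
Centre of pressure: y_p = y_c + I_c/(y_c·A) = 8.1 + 0.321699/(8.1 × 2.01062) = 8.1 + 0.0197531 = 8.11975 m along the plane.
The resultant acts 0.8 + 0.0197531 = 0.819753 m (along the plate) below the hinge at the top edge, so the moment about the hinge is M = F × 0.819753 = 140.955 × 0.819753 = 115.548 kN·m.
A normal force at the bottom, 1.6 m from the hinge, must supply this moment: P = 115.548/1.6 = 72.2175 kN.

P ≈ 72.2 kN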